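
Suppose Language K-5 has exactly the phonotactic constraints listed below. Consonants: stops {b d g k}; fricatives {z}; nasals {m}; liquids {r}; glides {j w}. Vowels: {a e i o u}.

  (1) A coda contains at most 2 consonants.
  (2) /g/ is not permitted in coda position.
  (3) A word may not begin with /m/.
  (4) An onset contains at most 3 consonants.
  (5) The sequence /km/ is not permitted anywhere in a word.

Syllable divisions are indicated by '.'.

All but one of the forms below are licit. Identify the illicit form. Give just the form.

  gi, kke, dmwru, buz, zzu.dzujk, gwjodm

dmwru

gi — σ1 onset /g/, coda /∅/ ok → licit
kke — σ1 onset /kk/ (2C), coda /∅/ ok → licit
dmwru — violates constraint 4: syllable 1 onset /dmwr/ has 4 consonants (> 3) → illicit
buz — σ1 onset /b/, coda /z/ ok → licit
zzu.dzujk — σ1 onset /zz/ (2C), coda /∅/ ok; σ2 onset /dz/ (2C), coda /jk/ (2C) ok → licit
gwjodm — σ1 onset /gwj/ (3C), coda /dm/ (2C) ok → licit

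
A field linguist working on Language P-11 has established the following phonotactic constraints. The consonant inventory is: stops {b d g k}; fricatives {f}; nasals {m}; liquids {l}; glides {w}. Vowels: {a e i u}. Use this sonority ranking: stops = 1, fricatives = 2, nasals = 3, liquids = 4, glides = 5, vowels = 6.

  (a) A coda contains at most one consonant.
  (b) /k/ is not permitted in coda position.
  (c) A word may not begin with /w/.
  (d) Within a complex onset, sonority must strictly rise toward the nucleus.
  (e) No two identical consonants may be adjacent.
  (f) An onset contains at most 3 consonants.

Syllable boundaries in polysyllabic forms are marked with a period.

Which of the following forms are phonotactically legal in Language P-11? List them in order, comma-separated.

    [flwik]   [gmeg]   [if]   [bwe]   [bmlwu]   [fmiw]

[gmeg], [if], [bwe], [fmiw]

[flwik] — violates constraint (b): syllable 1 coda contains /k/ → phonotactically illegal
[gmeg] — σ1 onset /gm/ (1→3 rises), coda /g/ ok → phonotactically legal
[if] — σ1 onset /∅/, coda /f/ ok → phonotactically legal
[bwe] — σ1 onset /bw/ (1→5 rises), coda /∅/ ok → phonotactically legal
[bmlwu] — violates constraint (f): syllable 1 onset /bmlw/ has 4 consonants (> 3) → phonotactically illegal
[fmiw] — σ1 onset /fm/ (2→3 rises), coda /w/ ok → phonotactically legal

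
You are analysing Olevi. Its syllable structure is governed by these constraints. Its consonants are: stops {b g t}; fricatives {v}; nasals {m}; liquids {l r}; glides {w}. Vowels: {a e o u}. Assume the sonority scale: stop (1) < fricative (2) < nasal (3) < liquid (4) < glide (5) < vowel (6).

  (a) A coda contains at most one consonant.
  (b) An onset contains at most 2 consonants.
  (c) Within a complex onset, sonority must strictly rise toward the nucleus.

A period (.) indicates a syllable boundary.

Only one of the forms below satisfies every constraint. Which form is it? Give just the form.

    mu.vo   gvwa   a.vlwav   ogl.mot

mu.vo

mu.vo — σ1 onset /m/, coda /∅/ ok; σ2 onset /v/, coda /∅/ ok → licit
gvwa — violates constraint (b): syllable 1 onset /gvw/ has 3 consonants (> 2) → illicit
a.vlwav — violates constraint (b): syllable 2 onset /vlw/ has 3 consonants (> 2) → illicit
ogl.mot — violates constraint (a): syllable 1 coda /gl/ has 2 consonants (> 1) → illicit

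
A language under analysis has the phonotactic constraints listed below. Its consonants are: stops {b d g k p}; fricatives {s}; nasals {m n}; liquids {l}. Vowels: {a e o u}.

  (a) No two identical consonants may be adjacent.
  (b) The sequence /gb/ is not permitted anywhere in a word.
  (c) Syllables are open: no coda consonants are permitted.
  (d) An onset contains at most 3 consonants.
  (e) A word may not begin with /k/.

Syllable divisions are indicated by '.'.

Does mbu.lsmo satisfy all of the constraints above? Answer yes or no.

yes

mbu.lsmo — σ1 onset /mb/ (2C), coda /∅/ ok; σ2 onset /lsm/ (3C), coda /∅/ ok → well-formed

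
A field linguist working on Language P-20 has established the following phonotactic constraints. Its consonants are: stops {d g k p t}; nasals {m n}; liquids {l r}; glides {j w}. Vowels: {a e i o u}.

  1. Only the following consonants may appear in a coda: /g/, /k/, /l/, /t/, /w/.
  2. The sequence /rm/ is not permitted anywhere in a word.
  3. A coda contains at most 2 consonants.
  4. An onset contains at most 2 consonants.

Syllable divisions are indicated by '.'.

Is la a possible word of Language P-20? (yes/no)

yes

la — σ1 onset /l/, coda /∅/ ok → phonotactically legal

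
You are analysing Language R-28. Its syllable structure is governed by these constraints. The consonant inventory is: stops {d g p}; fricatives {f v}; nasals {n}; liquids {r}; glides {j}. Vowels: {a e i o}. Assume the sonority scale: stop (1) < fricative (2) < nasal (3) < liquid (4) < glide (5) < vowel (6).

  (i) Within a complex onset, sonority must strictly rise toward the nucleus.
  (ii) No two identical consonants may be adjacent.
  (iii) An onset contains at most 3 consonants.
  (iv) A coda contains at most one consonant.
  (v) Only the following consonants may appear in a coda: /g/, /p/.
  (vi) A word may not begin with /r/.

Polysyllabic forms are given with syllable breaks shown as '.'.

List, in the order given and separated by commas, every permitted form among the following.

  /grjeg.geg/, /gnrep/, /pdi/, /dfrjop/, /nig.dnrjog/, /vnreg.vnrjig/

/grjeg.geg/ — violates constraint (ii): adjacent identical consonants /gg/ → not permitted
/gnrep/ — σ1 onset /gnr/ (1→3→4 rises), coda /p/ ok → permitted
/pdi/ — violates constraint (i): syllable 1 onset /pd/: /p/ (stop, 1) → /d/ (stop, 1) does not rise → not permitted
/dfrjop/ — violates constraint (iii): syllable 1 onset /dfrj/ has 4 consonants (> 3) → not permitted
/nig.dnrjog/ — violates constraint (iii): syllable 2 onset /dnrj/ has 4 consonants (> 3) → not permitted
/vnreg.vnrjig/ — violates constraint (iii): syllable 2 onset /vnrj/ has 4 consonants (> 3) → not permitted

/gnrep/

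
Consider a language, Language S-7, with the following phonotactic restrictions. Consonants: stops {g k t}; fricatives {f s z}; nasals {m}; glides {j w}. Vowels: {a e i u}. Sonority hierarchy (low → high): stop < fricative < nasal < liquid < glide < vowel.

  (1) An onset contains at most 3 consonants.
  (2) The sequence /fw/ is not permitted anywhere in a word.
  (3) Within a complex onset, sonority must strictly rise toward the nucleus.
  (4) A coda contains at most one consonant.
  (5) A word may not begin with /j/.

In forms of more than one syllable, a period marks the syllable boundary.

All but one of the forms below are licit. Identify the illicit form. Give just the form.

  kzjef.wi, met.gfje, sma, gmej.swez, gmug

kzjef.wi

kzjef.wi — violates constraint 2: contains banned sequence /fw/ → illicit
met.gfje — σ1 onset /m/, coda /t/ ok; σ2 onset /gfj/ (1→2→5 rises), coda /∅/ ok → licit
sma — σ1 onset /sm/ (2→3 rises), coda /∅/ ok → licit
gmej.swez — σ1 onset /gm/ (1→3 rises), coda /j/ ok; σ2 onset /sw/ (2→5 rises), coda /z/ ok → licit
gmug — σ1 onset /gm/ (1→3 rises), coda /g/ ok → licit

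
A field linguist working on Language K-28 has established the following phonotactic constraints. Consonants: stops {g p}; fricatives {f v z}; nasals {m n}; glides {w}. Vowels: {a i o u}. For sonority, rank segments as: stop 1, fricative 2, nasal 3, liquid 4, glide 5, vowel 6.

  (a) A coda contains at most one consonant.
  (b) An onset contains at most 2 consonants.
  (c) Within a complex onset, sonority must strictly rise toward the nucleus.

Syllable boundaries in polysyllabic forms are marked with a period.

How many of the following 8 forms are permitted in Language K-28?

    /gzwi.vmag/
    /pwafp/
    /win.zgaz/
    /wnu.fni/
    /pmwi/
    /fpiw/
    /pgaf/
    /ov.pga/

0

/gzwi.vmag/ — violates constraint (b): syllable 1 onset /gzw/ has 3 consonants (> 2) → not permitted
/pwafp/ — violates constraint (a): syllable 1 coda /fp/ has 2 consonants (> 1) → not permitted
/win.zgaz/ — violates constraint (c): syllable 2 onset /zg/: /z/ (fricative, 2) → /g/ (stop, 1) does not rise → not permitted
/wnu.fni/ — violates constraint (c): syllable 1 onset /wn/: /w/ (glide, 5) → /n/ (nasal, 3) does not rise → not permitted
/pmwi/ — violates constraint (b): syllable 1 onset /pmw/ has 3 consonants (> 2) → not permitted
/fpiw/ — violates constraint (c): syllable 1 onset /fp/: /f/ (fricative, 2) → /p/ (stop, 1) does not rise → not permitted
/pgaf/ — violates constraint (c): syllable 1 onset /pg/: /p/ (stop, 1) → /g/ (stop, 1) does not rise → not permitted
/ov.pga/ — violates constraint (c): syllable 2 onset /pg/: /p/ (stop, 1) → /g/ (stop, 1) does not rise → not permitted
No form is permitted → 0.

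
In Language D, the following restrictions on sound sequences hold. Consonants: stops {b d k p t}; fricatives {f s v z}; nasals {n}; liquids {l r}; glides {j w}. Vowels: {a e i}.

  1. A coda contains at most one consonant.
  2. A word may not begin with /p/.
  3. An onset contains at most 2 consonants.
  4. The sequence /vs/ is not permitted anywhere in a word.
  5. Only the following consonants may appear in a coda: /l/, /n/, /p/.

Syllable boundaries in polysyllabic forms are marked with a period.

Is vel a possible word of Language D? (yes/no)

yes

vel — σ1 onset /v/, coda /l/ ok → well-formed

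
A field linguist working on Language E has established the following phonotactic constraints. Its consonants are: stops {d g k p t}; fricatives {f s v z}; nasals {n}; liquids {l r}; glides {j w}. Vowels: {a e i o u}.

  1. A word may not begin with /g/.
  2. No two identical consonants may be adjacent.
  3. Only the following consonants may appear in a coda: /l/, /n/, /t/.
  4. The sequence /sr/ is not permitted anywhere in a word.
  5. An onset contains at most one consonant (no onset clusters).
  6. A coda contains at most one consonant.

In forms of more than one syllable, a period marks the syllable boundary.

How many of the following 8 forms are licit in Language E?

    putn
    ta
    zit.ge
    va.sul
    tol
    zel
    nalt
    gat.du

5

putn — violates constraint 6: syllable 1 coda /tn/ has 2 consonants (> 1) → illicit
ta — σ1 onset /t/, coda /∅/ ok → licit
zit.ge — σ1 onset /z/, coda /t/ ok; σ2 onset /g/, coda /∅/ ok → licit
va.sul — σ1 onset /v/, coda /∅/ ok; σ2 onset /s/, coda /l/ ok → licit
tol — σ1 onset /t/, coda /l/ ok → licit
zel — σ1 onset /z/, coda /l/ ok → licit
nalt — violates constraint 6: syllable 1 coda /lt/ has 2 consonants (> 1) → illicit
gat.du — violates constraint 1: word begins with /g/ → illicit
Licit: ta, zit.ge, va.sul, tol, zel → 5.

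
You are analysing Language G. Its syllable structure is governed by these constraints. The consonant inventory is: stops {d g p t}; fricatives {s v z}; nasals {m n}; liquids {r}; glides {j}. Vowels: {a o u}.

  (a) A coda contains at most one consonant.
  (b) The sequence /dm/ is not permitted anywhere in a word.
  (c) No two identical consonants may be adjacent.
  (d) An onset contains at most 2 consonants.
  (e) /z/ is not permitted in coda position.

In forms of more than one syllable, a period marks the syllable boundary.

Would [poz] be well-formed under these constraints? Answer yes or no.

[poz] — violates constraint (e): syllable 1 coda contains /z/ → ill-formed

no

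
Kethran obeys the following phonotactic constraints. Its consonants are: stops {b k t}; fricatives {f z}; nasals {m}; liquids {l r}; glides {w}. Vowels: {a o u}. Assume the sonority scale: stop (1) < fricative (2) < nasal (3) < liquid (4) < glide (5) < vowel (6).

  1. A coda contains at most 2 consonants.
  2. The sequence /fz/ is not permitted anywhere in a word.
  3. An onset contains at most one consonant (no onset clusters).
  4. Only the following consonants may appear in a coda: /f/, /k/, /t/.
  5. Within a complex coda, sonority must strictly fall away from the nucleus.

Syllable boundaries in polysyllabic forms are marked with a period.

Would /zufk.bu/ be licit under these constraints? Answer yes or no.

yes

/zufk.bu/ — σ1 onset /z/, coda /fk/ (2→1 falls) ok; σ2 onset /b/, coda /∅/ ok → licit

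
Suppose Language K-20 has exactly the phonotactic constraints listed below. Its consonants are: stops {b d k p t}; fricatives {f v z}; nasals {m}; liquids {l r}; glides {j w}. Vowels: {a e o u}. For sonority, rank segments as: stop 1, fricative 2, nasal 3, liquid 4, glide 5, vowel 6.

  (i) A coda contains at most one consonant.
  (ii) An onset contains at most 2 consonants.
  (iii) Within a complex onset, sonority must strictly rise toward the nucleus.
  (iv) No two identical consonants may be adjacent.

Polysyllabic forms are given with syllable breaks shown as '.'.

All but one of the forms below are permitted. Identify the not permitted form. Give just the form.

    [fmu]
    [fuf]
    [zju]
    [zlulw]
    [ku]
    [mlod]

[zlulw]

[fmu] — σ1 onset /fm/ (2→3 rises), coda /∅/ ok → permitted
[fuf] — σ1 onset /f/, coda /f/ ok → permitted
[zju] — σ1 onset /zj/ (2→5 rises), coda /∅/ ok → permitted
[zlulw] — violates constraint (i): syllable 1 coda /lw/ has 2 consonants (> 1) → not permitted
[ku] — σ1 onset /k/, coda /∅/ ok → permitted
[mlod] — σ1 onset /ml/ (3→4 rises), coda /d/ ok → permitted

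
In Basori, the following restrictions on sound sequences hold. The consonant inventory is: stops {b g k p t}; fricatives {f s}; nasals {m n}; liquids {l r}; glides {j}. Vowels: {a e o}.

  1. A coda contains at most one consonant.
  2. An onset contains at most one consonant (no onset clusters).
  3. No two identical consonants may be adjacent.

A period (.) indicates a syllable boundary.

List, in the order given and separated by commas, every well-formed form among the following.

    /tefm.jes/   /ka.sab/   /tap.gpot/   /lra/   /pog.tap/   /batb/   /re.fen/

/ka.sab/, /pog.tap/, /re.fen/

/tefm.jes/ — violates constraint 1: syllable 1 coda /fm/ has 2 consonants (> 1) → ill-formed
/ka.sab/ — σ1 onset /k/, coda /∅/ ok; σ2 onset /s/, coda /b/ ok → well-formed
/tap.gpot/ — violates constraint 2: syllable 2 onset /gp/ has 2 consonants (> 1) → ill-formed
/lra/ — violates constraint 2: syllable 1 onset /lr/ has 2 consonants (> 1) → ill-formed
/pog.tap/ — σ1 onset /p/, coda /g/ ok; σ2 onset /t/, coda /p/ ok → well-formed
/batb/ — violates constraint 1: syllable 1 coda /tb/ has 2 consonants (> 1) → ill-formed
/re.fen/ — σ1 onset /r/, coda /∅/ ok; σ2 onset /f/, coda /n/ ok → well-formed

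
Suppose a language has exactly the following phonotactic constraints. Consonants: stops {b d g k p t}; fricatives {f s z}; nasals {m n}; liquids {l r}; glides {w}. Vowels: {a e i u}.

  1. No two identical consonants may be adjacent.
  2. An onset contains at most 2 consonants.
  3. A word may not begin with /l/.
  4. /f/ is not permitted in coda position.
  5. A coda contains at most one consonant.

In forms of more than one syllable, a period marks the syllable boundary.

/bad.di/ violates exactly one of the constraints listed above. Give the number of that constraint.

1

/bad.di/: adjacent identical consonants /dd/.
This is a violation of constraint 1: "No two identical consonants may be adjacent."
The remaining constraints (2, 3, 4, 5) are satisfied.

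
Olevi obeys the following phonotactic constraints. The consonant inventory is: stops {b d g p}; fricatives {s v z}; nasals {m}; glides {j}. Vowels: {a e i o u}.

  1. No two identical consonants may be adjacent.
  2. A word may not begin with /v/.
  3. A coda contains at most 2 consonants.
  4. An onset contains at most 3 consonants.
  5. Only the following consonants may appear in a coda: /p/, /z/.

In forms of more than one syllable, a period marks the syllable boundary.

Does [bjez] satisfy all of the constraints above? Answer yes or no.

yes

[bjez] — σ1 onset /bj/ (2C), coda /z/ ok → permitted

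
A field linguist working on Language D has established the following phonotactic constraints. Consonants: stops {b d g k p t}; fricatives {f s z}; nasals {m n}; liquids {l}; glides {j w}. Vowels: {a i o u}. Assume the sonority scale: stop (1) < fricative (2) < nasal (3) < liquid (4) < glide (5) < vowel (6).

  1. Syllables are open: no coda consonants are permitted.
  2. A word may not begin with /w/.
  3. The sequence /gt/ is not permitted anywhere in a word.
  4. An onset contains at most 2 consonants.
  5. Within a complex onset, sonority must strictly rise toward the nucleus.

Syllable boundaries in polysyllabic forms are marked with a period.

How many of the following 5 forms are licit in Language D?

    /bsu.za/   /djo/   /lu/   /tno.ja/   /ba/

/bsu.za/ — σ1 onset /bs/ (1→2 rises), coda /∅/ ok; σ2 onset /z/, coda /∅/ ok → licit
/djo/ — σ1 onset /dj/ (1→5 rises), coda /∅/ ok → licit
/lu/ — σ1 onset /l/, coda /∅/ ok → licit
/tno.ja/ — σ1 onset /tn/ (1→3 rises), coda /∅/ ok; σ2 onset /j/, coda /∅/ ok → licit
/ba/ — σ1 onset /b/, coda /∅/ ok → licit
Licit: /bsu.za/, /djo/, /lu/, /tno.ja/, /ba/ → 5.

5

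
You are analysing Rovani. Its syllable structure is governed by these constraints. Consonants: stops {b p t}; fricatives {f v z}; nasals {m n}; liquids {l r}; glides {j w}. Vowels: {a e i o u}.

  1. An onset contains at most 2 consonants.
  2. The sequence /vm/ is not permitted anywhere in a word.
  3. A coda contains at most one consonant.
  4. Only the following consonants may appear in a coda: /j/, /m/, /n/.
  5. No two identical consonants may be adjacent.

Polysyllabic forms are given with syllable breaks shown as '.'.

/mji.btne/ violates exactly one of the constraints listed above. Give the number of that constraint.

1

/mji.btne/: syllable 2 onset /btn/ has 3 consonants (> 2).
This is a violation of constraint 1: "An onset contains at most 2 consonants."
The remaining constraints (2, 3, 4, 5) are satisfied.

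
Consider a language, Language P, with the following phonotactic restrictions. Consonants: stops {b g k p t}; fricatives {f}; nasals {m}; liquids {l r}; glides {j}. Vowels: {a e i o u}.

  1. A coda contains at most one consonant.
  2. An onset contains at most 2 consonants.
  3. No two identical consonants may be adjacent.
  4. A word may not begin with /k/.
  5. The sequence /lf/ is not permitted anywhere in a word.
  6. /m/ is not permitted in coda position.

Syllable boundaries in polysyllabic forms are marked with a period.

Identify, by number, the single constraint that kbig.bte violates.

4

kbig.bte: word begins with /k/.
This is a violation of constraint 4: "A word may not begin with /k/."
The remaining constraints (1, 2, 3, 5, 6) are satisfied.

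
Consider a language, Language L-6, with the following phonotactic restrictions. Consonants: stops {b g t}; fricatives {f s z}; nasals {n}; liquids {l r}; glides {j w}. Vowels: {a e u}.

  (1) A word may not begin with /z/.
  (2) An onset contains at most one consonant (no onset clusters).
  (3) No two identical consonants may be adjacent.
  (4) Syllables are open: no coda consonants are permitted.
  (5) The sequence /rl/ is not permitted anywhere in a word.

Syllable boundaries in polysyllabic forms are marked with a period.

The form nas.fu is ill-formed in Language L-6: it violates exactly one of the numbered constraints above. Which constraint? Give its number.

4

nas.fu: syllable 1 coda /s/ has 1 consonant (> 0).
This is a violation of constraint 4: "Syllables are open: no coda consonants are permitted."
The remaining constraints (1, 2, 3, 5) are satisfied.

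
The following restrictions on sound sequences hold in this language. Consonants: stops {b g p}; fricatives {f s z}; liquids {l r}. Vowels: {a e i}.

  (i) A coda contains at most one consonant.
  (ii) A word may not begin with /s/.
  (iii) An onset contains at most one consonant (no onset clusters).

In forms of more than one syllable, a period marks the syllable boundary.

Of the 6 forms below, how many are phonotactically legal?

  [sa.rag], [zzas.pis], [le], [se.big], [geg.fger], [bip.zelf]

[sa.rag] — violates constraint (ii): word begins with /s/ → phonotactically illegal
[zzas.pis] — violates constraint (iii): syllable 1 onset /zz/ has 2 consonants (> 1) → phonotactically illegal
[le] — σ1 onset /l/, coda /∅/ ok → phonotactically legal
[se.big] — violates constraint (ii): word begins with /s/ → phonotactically illegal
[geg.fger] — violates constraint (iii): syllable 2 onset /fg/ has 2 consonants (> 1) → phonotactically illegal
[bip.zelf] — violates constraint (i): syllable 2 coda /lf/ has 2 consonants (> 1) → phonotactically illegal
Phonotactically legal: [le] → 1.

1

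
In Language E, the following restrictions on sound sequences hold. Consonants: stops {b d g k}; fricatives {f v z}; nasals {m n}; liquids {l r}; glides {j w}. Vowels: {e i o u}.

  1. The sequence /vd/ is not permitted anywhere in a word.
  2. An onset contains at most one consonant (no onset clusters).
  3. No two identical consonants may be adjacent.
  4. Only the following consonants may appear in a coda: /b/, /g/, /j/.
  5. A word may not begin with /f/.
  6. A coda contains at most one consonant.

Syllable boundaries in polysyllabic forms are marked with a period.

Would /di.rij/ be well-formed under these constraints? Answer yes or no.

/di.rij/ — σ1 onset /d/, coda /∅/ ok; σ2 onset /r/, coda /j/ ok → well-formed

yes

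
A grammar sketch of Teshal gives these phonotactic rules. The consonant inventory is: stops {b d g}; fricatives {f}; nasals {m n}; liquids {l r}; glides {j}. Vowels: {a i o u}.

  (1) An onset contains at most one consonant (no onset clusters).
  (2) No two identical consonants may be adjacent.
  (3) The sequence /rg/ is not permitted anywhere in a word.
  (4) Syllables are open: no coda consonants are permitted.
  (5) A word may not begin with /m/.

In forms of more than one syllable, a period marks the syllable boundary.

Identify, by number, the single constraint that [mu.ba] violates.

[mu.ba]: word begins with /m/.
This is a violation of constraint 5: "A word may not begin with /m/."
The remaining constraints (1, 2, 3, 4) are satisfied.

5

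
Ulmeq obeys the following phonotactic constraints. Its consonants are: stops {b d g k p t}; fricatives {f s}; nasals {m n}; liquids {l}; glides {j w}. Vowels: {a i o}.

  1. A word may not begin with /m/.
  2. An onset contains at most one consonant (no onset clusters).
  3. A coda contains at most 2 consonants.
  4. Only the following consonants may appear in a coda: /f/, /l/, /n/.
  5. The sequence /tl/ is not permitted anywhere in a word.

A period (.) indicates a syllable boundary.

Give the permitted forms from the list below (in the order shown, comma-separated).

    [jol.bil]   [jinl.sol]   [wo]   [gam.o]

[jol.bil], [jinl.sol], [wo]

[jol.bil] — σ1 onset /j/, coda /l/ ok; σ2 onset /b/, coda /l/ ok → permitted
[jinl.sol] — σ1 onset /j/, coda /nl/ (2C) ok; σ2 onset /s/, coda /l/ ok → permitted
[wo] — σ1 onset /w/, coda /∅/ ok → permitted
[gam.o] — violates constraint 4: syllable 1 coda contains /m/, which is not a licensed coda consonant → not permitted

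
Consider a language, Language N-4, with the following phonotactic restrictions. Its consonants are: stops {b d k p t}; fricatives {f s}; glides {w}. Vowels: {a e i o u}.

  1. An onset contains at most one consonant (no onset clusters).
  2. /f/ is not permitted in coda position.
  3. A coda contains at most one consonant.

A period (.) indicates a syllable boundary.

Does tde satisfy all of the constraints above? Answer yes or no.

no

tde — violates constraint 1: syllable 1 onset /td/ has 2 consonants (> 1) → phonotactically illegal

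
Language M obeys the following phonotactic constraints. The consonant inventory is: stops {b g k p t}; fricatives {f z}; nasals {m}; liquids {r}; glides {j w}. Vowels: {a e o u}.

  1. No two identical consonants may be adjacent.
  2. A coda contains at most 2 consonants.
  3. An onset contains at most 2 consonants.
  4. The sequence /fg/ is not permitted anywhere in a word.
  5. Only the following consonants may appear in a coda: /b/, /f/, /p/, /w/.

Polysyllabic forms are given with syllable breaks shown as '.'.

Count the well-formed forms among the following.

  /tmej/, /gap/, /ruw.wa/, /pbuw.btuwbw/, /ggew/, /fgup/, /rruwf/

1

/tmej/ — violates constraint 5: syllable 1 coda contains /j/, which is not a licensed coda consonant → ill-formed
/gap/ — σ1 onset /g/, coda /p/ ok → well-formed
/ruw.wa/ — violates constraint 1: adjacent identical consonants /ww/ → ill-formed
/pbuw.btuwbw/ — violates constraint 2: syllable 2 coda /wbw/ has 3 consonants (> 2) → ill-formed
/ggew/ — violates constraint 1: adjacent identical consonants /gg/ → ill-formed
/fgup/ — violates constraint 4: contains banned sequence /fg/ → ill-formed
/rruwf/ — violates constraint 1: adjacent identical consonants /rr/ → ill-formed
Well-formed: /gap/ → 1.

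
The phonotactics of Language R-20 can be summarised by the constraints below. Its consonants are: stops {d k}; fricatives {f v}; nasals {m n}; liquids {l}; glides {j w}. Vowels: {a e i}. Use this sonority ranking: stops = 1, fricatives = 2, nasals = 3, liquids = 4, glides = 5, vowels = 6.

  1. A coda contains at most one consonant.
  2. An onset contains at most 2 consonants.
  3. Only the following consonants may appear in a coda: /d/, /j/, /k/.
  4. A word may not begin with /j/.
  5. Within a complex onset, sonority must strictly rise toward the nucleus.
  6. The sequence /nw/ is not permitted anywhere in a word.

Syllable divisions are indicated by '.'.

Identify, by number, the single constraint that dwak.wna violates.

dwak.wna: syllable 2 onset /wn/: /w/ (glide, 5) → /n/ (nasal, 3) does not rise.
This is a violation of constraint 5: "Within a complex onset, sonority must strictly rise toward the nucleus."
The remaining constraints (1, 2, 3, 4, 6) are satisfied.

5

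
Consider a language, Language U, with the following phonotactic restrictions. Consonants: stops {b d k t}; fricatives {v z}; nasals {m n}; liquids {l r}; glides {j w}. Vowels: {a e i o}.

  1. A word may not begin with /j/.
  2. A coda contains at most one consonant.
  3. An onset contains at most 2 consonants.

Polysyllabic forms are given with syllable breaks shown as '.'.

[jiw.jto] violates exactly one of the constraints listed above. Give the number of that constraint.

[jiw.jto]: word begins with /j/.
This is a violation of constraint 1: "A word may not begin with /j/."
The remaining constraints (2, 3) are satisfied.

1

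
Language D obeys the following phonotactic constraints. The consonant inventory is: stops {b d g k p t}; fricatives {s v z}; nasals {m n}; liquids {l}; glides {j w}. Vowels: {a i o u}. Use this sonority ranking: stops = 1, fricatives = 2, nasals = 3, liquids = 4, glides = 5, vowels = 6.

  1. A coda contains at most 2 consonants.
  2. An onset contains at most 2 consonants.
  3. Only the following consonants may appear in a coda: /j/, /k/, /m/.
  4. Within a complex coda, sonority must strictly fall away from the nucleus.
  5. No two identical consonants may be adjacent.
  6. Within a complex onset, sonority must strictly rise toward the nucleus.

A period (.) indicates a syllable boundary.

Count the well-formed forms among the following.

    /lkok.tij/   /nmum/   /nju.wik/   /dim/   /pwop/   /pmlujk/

2

/lkok.tij/ — violates constraint 6: syllable 1 onset /lk/: /l/ (liquid, 4) → /k/ (stop, 1) does not rise → ill-formed
/nmum/ — violates constraint 6: syllable 1 onset /nm/: /n/ (nasal, 3) → /m/ (nasal, 3) does not rise → ill-formed
/nju.wik/ — σ1 onset /nj/ (3→5 rises), coda /∅/ ok; σ2 onset /w/, coda /k/ ok → well-formed
/dim/ — σ1 onset /d/, coda /m/ ok → well-formed
/pwop/ — violates constraint 3: syllable 1 coda contains /p/, which is not a licensed coda consonant → ill-formed
/pmlujk/ — violates constraint 2: syllable 1 onset /pml/ has 3 consonants (> 2) → ill-formed
Well-formed: /nju.wik/, /dim/ → 2.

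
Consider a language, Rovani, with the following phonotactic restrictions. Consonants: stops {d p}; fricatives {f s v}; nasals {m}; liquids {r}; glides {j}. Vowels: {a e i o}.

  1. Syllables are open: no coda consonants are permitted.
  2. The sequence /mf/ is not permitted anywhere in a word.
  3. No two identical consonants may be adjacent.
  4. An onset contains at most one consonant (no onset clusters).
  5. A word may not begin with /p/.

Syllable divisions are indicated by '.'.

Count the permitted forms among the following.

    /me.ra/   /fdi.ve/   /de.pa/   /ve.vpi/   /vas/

2

/me.ra/ — σ1 onset /m/, coda /∅/ ok; σ2 onset /r/, coda /∅/ ok → permitted
/fdi.ve/ — violates constraint 4: syllable 1 onset /fd/ has 2 consonants (> 1) → not permitted
/de.pa/ — σ1 onset /d/, coda /∅/ ok; σ2 onset /p/, coda /∅/ ok → permitted
/ve.vpi/ — violates constraint 4: syllable 2 onset /vp/ has 2 consonants (> 1) → not permitted
/vas/ — violates constraint 1: syllable 1 coda /s/ has 1 consonant (> 0) → not permitted
Permitted: /me.ra/, /de.pa/ → 2.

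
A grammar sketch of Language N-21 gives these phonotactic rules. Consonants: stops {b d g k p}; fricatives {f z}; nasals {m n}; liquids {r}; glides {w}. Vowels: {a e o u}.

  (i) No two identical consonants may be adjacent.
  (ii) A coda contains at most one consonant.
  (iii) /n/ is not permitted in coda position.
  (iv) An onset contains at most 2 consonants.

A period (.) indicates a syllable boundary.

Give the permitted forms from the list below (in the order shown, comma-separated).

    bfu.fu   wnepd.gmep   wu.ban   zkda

bfu.fu — σ1 onset /bf/ (2C), coda /∅/ ok; σ2 onset /f/, coda /∅/ ok → permitted
wnepd.gmep — violates constraint (ii): syllable 1 coda /pd/ has 2 consonants (> 1) → not permitted
wu.ban — violates constraint (iii): syllable 2 coda contains /n/ → not permitted
zkda — violates constraint (iv): syllable 1 onset /zkd/ has 3 consonants (> 2) → not permitted

bfu.fu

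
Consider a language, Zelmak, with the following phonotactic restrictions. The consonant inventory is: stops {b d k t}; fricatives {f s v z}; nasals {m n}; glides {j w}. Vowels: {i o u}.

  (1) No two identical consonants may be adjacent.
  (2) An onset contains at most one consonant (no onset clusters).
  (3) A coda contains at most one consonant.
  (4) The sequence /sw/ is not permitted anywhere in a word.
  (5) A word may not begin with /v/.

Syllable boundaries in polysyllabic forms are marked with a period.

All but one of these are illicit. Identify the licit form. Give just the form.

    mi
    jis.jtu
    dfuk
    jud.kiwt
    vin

mi — σ1 onset /m/, coda /∅/ ok → licit
jis.jtu — violates constraint 2: syllable 2 onset /jt/ has 2 consonants (> 1) → illicit
dfuk — violates constraint 2: syllable 1 onset /df/ has 2 consonants (> 1) → illicit
jud.kiwt — violates constraint 3: syllable 2 coda /wt/ has 2 consonants (> 1) → illicit
vin — violates constraint 5: word begins with /v/ → illicit

mi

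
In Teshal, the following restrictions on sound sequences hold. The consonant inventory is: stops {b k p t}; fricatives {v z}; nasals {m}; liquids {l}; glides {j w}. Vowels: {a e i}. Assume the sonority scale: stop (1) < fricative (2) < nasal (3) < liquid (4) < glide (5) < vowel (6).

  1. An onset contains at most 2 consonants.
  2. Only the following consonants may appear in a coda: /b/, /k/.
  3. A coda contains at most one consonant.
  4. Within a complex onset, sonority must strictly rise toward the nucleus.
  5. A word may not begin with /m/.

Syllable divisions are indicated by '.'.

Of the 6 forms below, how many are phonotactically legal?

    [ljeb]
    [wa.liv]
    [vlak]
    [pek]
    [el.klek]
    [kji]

4

[ljeb] — σ1 onset /lj/ (4→5 rises), coda /b/ ok → phonotactically legal
[wa.liv] — violates constraint 2: syllable 2 coda contains /v/, which is not a licensed coda consonant → phonotactically illegal
[vlak] — σ1 onset /vl/ (2→4 rises), coda /k/ ok → phonotactically legal
[pek] — σ1 onset /p/, coda /k/ ok → phonotactically legal
[el.klek] — violates constraint 2: syllable 1 coda contains /l/, which is not a licensed coda consonant → phonotactically illegal
[kji] — σ1 onset /kj/ (1→5 rises), coda /∅/ ok → phonotactically legal
Phonotactically legal: [ljeb], [vlak], [pek], [kji] → 4.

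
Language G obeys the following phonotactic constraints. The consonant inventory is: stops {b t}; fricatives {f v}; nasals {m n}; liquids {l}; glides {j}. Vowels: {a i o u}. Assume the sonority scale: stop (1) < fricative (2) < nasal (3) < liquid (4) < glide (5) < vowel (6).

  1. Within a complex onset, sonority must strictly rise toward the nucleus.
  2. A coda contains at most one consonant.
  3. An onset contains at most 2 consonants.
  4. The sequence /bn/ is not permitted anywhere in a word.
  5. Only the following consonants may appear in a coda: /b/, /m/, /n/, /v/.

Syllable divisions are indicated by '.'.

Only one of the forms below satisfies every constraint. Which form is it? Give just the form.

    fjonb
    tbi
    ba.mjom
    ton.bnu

ba.mjom

fjonb — violates constraint 2: syllable 1 coda /nb/ has 2 consonants (> 1) → phonotactically illegal
tbi — violates constraint 1: syllable 1 onset /tb/: /t/ (stop, 1) → /b/ (stop, 1) does not rise → phonotactically illegal
ba.mjom — σ1 onset /b/, coda /∅/ ok; σ2 onset /mj/ (3→5 rises), coda /m/ ok → phonotactically legal
ton.bnu — violates constraint 4: contains banned sequence /bn/ → phonotactically illegal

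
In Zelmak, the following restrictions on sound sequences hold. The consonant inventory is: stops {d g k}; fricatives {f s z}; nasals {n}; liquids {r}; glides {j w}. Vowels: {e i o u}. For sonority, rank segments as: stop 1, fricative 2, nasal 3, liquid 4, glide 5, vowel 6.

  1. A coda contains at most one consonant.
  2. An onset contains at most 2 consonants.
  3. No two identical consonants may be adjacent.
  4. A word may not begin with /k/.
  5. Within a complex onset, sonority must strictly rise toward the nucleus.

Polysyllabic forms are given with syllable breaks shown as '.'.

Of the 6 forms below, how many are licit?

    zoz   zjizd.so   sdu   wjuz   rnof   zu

zoz — σ1 onset /z/, coda /z/ ok → licit
zjizd.so — violates constraint 1: syllable 1 coda /zd/ has 2 consonants (> 1) → illicit
sdu — violates constraint 5: syllable 1 onset /sd/: /s/ (fricative, 2) → /d/ (stop, 1) does not rise → illicit
wjuz — violates constraint 5: syllable 1 onset /wj/: /w/ (glide, 5) → /j/ (glide, 5) does not rise → illicit
rnof — violates constraint 5: syllable 1 onset /rn/: /r/ (liquid, 4) → /n/ (nasal, 3) does not rise → illicit
zu — σ1 onset /z/, coda /∅/ ok → licit
Licit: zoz, zu → 2.

2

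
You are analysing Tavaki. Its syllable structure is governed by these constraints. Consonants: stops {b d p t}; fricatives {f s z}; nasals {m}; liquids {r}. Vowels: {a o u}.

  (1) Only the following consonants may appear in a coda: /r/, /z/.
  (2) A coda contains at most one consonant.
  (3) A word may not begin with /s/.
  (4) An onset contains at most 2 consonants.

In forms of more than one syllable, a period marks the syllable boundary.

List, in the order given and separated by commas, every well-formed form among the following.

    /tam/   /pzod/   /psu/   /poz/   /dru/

/psu/, /poz/, /dru/

/tam/ — violates constraint 1: syllable 1 coda contains /m/, which is not a licensed coda consonant → ill-formed
/pzod/ — violates constraint 1: syllable 1 coda contains /d/, which is not a licensed coda consonant → ill-formed
/psu/ — σ1 onset /ps/ (2C), coda /∅/ ok → well-formed
/poz/ — σ1 onset /p/, coda /z/ ok → well-formed
/dru/ — σ1 onset /dr/ (2C), coda /∅/ ok → well-formed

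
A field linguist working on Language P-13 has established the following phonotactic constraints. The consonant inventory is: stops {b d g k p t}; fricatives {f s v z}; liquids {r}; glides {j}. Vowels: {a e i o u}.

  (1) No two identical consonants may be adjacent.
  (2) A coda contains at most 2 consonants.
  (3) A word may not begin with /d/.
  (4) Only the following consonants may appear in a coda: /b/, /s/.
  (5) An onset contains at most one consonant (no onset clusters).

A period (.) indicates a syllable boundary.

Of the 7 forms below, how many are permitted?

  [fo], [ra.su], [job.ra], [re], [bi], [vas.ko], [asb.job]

7

[fo] — σ1 onset /f/, coda /∅/ ok → permitted
[ra.su] — σ1 onset /r/, coda /∅/ ok; σ2 onset /s/, coda /∅/ ok → permitted
[job.ra] — σ1 onset /j/, coda /b/ ok; σ2 onset /r/, coda /∅/ ok → permitted
[re] — σ1 onset /r/, coda /∅/ ok → permitted
[bi] — σ1 onset /b/, coda /∅/ ok → permitted
[vas.ko] — σ1 onset /v/, coda /s/ ok; σ2 onset /k/, coda /∅/ ok → permitted
[asb.job] — σ1 onset /∅/, coda /sb/ (2C) ok; σ2 onset /j/, coda /b/ ok → permitted
Permitted: [fo], [ra.su], [job.ra], [re], [bi], [vas.ko], [asb.job] → 7.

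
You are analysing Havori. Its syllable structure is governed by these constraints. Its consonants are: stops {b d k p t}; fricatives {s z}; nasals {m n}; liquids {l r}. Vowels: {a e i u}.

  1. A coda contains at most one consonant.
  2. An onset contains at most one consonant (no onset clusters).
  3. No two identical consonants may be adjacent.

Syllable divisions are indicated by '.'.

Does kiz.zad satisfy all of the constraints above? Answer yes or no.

no

kiz.zad — violates constraint 3: adjacent identical consonants /zz/ → phonotactically illegal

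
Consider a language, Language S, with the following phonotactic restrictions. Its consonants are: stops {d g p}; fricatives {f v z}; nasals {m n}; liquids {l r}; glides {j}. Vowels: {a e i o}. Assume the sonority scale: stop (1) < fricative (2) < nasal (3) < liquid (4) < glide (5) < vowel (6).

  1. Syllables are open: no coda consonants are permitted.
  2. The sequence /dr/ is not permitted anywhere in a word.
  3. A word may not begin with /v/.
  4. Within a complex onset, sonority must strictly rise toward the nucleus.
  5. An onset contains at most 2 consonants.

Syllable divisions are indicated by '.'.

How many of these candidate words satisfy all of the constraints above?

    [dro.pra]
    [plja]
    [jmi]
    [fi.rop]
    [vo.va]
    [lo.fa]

[dro.pra] — violates constraint 2: contains banned sequence /dr/ → ill-formed
[plja] — violates constraint 5: syllable 1 onset /plj/ has 3 consonants (> 2) → ill-formed
[jmi] — violates constraint 4: syllable 1 onset /jm/: /j/ (glide, 5) → /m/ (nasal, 3) does not rise → ill-formed
[fi.rop] — violates constraint 1: syllable 2 coda /p/ has 1 consonant (> 0) → ill-formed
[vo.va] — violates constraint 3: word begins with /v/ → ill-formed
[lo.fa] — σ1 onset /l/, coda /∅/ ok; σ2 onset /f/, coda /∅/ ok → well-formed
Well-formed: [lo.fa] → 1.

1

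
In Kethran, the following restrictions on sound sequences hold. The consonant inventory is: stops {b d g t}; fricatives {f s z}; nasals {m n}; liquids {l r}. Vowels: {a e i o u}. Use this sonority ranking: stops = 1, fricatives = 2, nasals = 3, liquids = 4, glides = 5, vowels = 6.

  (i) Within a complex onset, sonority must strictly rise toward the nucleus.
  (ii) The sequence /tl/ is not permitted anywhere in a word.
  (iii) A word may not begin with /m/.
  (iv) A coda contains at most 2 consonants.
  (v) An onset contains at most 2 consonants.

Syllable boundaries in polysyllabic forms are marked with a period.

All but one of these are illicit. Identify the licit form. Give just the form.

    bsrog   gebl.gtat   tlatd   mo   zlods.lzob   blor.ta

blor.ta

bsrog — violates constraint (v): syllable 1 onset /bsr/ has 3 consonants (> 2) → illicit
gebl.gtat — violates constraint (i): syllable 2 onset /gt/: /g/ (stop, 1) → /t/ (stop, 1) does not rise → illicit
tlatd — violates constraint (ii): contains banned sequence /tl/ → illicit
mo — violates constraint (iii): word begins with /m/ → illicit
zlods.lzob — violates constraint (i): syllable 2 onset /lz/: /l/ (liquid, 4) → /z/ (fricative, 2) does not rise → illicit
blor.ta — σ1 onset /bl/ (1→4 rises), coda /r/ ok; σ2 onset /t/, coda /∅/ ok → licit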